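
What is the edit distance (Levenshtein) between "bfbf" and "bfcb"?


Computing edit distance: "bfbf" -> "bfcb"
DP table:
           b    f    c    b
      0    1    2    3    4
  b   1    0    1    2    3
  f   2    1    0    1    2
  b   3    2    1    1    1
  f   4    3    2    2    2
Edit distance = dp[4][4] = 2

2


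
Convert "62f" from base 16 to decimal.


Input: "62f" in base 16
Positional expansion:
  Digit '6' (value 6) x 16^2 = 1536
  Digit '2' (value 2) x 16^1 = 32
  Digit 'f' (value 15) x 16^0 = 15
Sum = 1583

1583


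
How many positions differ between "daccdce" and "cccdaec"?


Comparing "daccdce" and "cccdaec" position by position:
  Position 0: 'd' vs 'c' => DIFFER
  Position 1: 'a' vs 'c' => DIFFER
  Position 2: 'c' vs 'c' => same
  Position 3: 'c' vs 'd' => DIFFER
  Position 4: 'd' vs 'a' => DIFFER
  Position 5: 'c' vs 'e' => DIFFER
  Position 6: 'e' vs 'c' => DIFFER
Positions that differ: 6

6


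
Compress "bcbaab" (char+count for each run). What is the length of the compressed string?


Input: bcbaab
Runs:
  'b' x 1 => "b1"
  'c' x 1 => "c1"
  'b' x 1 => "b1"
  'a' x 2 => "a2"
  'b' x 1 => "b1"
Compressed: "b1c1b1a2b1"
Compressed length: 10

10


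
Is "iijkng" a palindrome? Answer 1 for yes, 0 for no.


Input: iijkng
Reversed: gnkjii
  Compare pos 0 ('i') with pos 5 ('g'): MISMATCH
  Compare pos 1 ('i') with pos 4 ('n'): MISMATCH
  Compare pos 2 ('j') with pos 3 ('k'): MISMATCH
Result: not a palindrome

0


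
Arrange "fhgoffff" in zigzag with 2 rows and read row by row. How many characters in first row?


Zigzag "fhgoffff" into 2 rows:
Placing characters:
  'f' => row 0
  'h' => row 1
  'g' => row 0
  'o' => row 1
  'f' => row 0
  'f' => row 1
  'f' => row 0
  'f' => row 1
Rows:
  Row 0: "fgff"
  Row 1: "hoff"
First row length: 4

4


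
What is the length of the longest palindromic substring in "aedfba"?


Input: "aedfba"
Checking substrings for palindromes:
  No multi-char palindromic substrings found
Longest palindromic substring: "a" with length 1

1


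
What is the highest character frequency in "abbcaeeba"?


Input: abbcaeeba
Character counts:
  'a': 3
  'b': 3
  'c': 1
  'e': 2
Maximum frequency: 3

3


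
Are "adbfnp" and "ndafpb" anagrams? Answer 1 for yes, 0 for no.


Strings: "adbfnp", "ndafpb"
Sorted first:  abdfnp
Sorted second: abdfnp
Sorted forms match => anagrams

1


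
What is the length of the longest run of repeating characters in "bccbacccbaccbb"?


Input: "bccbacccbaccbb"
Scanning for longest run:
  Position 1 ('c'): new char, reset run to 1
  Position 2 ('c'): continues run of 'c', length=2
  Position 3 ('b'): new char, reset run to 1
  Position 4 ('a'): new char, reset run to 1
  Position 5 ('c'): new char, reset run to 1
  Position 6 ('c'): continues run of 'c', length=2
  Position 7 ('c'): continues run of 'c', length=3
  Position 8 ('b'): new char, reset run to 1
  Position 9 ('a'): new char, reset run to 1
  Position 10 ('c'): new char, reset run to 1
  Position 11 ('c'): continues run of 'c', length=2
  Position 12 ('b'): new char, reset run to 1
  Position 13 ('b'): continues run of 'b', length=2
Longest run: 'c' with length 3

3


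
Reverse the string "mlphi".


Input: mlphi
Reading characters right to left:
  Position 4: 'i'
  Position 3: 'h'
  Position 2: 'p'
  Position 1: 'l'
  Position 0: 'm'
Reversed: ihplm

ihplm


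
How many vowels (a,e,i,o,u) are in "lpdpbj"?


Input: lpdpbj
Checking each character:
  'l' at position 0: consonant
  'p' at position 1: consonant
  'd' at position 2: consonant
  'p' at position 3: consonant
  'b' at position 4: consonant
  'j' at position 5: consonant
Total vowels: 0

0


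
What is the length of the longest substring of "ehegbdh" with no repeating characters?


Input: "ehegbdh"
Sliding window (track last position of each char):
  Position 0 ('e'): window [0,0] length 1 -- new best
  Position 1 ('h'): window [0,1] length 2 -- new best
  Position 2 ('e'): repeat (last at 0), move window start to 1
  Position 2 ('e'): window [1,2] length 2
  Position 3 ('g'): window [1,3] length 3 -- new best
  Position 4 ('b'): window [1,4] length 4 -- new best
  Position 5 ('d'): window [1,5] length 5 -- new best
  Position 6 ('h'): repeat (last at 1), move window start to 2
  Position 6 ('h'): window [2,6] length 5
Longest substring with no repeats: "hegbd" with length 5

5


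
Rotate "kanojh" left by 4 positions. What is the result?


Input: "kanojh", rotate left by 4
First 4 characters: "kano"
Remaining characters: "jh"
Concatenate remaining + first: "jh" + "kano" = "jhkano"

jhkano


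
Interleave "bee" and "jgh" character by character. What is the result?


Interleaving "bee" and "jgh":
  Position 0: 'b' from first, 'j' from second => "bj"
  Position 1: 'e' from first, 'g' from second => "eg"
  Position 2: 'e' from first, 'h' from second => "eh"
Result: bjegeh

bjegeh


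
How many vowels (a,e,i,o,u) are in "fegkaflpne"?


Input: fegkaflpne
Checking each character:
  'f' at position 0: consonant
  'e' at position 1: vowel (running total: 1)
  'g' at position 2: consonant
  'k' at position 3: consonant
  'a' at position 4: vowel (running total: 2)
  'f' at position 5: consonant
  'l' at position 6: consonant
  'p' at position 7: consonant
  'n' at position 8: consonant
  'e' at position 9: vowel (running total: 3)
Total vowels: 3

3


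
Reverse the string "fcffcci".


Input: fcffcci
Reading characters right to left:
  Position 6: 'i'
  Position 5: 'c'
  Position 4: 'c'
  Position 3: 'f'
  Position 2: 'f'
  Position 1: 'c'
  Position 0: 'f'
Reversed: iccffcf

iccffcf


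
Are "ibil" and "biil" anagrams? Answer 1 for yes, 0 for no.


Strings: "ibil", "biil"
Sorted first:  biil
Sorted second: biil
Sorted forms match => anagrams

1


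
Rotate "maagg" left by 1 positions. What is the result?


Input: "maagg", rotate left by 1
First 1 characters: "m"
Remaining characters: "aagg"
Concatenate remaining + first: "aagg" + "m" = "aaggm"

aaggm


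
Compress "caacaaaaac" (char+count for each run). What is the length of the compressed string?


Input: caacaaaaac
Runs:
  'c' x 1 => "c1"
  'a' x 2 => "a2"
  'c' x 1 => "c1"
  'a' x 5 => "a5"
  'c' x 1 => "c1"
Compressed: "c1a2c1a5c1"
Compressed length: 10

10


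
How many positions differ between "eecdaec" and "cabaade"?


Comparing "eecdaec" and "cabaade" position by position:
  Position 0: 'e' vs 'c' => DIFFER
  Position 1: 'e' vs 'a' => DIFFER
  Position 2: 'c' vs 'b' => DIFFER
  Position 3: 'd' vs 'a' => DIFFER
  Position 4: 'a' vs 'a' => same
  Position 5: 'e' vs 'd' => DIFFER
  Position 6: 'c' vs 'e' => DIFFER
Positions that differ: 6

6


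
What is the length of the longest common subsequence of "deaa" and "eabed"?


LCS of "deaa" and "eabed"
DP table:
           e    a    b    e    d
      0    0    0    0    0    0
  d   0    0    0    0    0    1
  e   0    1    1    1    1    1
  a   0    1    2    2    2    2
  a   0    1    2    2    2    2
LCS length = dp[4][5] = 2

2


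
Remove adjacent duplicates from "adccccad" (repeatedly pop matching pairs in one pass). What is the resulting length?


Input: adccccad
Stack-based adjacent duplicate removal:
  Read 'a': push. Stack: a
  Read 'd': push. Stack: ad
  Read 'c': push. Stack: adc
  Read 'c': matches stack top 'c' => pop. Stack: ad
  Read 'c': push. Stack: adc
  Read 'c': matches stack top 'c' => pop. Stack: ad
  Read 'a': push. Stack: ada
  Read 'd': push. Stack: adad
Final stack: "adad" (length 4)

4


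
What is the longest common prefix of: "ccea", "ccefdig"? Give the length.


Words: ccea, ccefdig
  Position 0: all 'c' => match
  Position 1: all 'c' => match
  Position 2: all 'e' => match
  Position 3: ('a', 'f') => mismatch, stop
LCP = "cce" (length 3)

3


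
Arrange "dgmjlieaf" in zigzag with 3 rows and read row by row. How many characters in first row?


Zigzag "dgmjlieaf" into 3 rows:
Placing characters:
  'd' => row 0
  'g' => row 1
  'm' => row 2
  'j' => row 1
  'l' => row 0
  'i' => row 1
  'e' => row 2
  'a' => row 1
  'f' => row 0
Rows:
  Row 0: "dlf"
  Row 1: "gjia"
  Row 2: "me"
First row length: 3

3


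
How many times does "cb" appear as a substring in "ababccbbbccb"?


Searching for "cb" in "ababccbbbccb"
Scanning each position:
  Position 0: "ab" => no
  Position 1: "ba" => no
  Position 2: "ab" => no
  Position 3: "bc" => no
  Position 4: "cc" => no
  Position 5: "cb" => MATCH
  Position 6: "bb" => no
  Position 7: "bb" => no
  Position 8: "bc" => no
  Position 9: "cc" => no
  Position 10: "cb" => MATCH
Total occurrences: 2

2


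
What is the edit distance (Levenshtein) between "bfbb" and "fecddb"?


Computing edit distance: "bfbb" -> "fecddb"
DP table:
           f    e    c    d    d    b
      0    1    2    3    4    5    6
  b   1    1    2    3    4    5    5
  f   2    1    2    3    4    5    6
  b   3    2    2    3    4    5    5
  b   4    3    3    3    4    5    5
Edit distance = dp[4][6] = 5

5


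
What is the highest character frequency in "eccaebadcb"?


Input: eccaebadcb
Character counts:
  'a': 2
  'b': 2
  'c': 3
  'd': 1
  'e': 2
Maximum frequency: 3

3


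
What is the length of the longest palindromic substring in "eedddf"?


Input: "eedddf"
Checking substrings for palindromes:
  [2:5] "ddd" (len 3) => palindrome
  [0:2] "ee" (len 2) => palindrome
  [2:4] "dd" (len 2) => palindrome
  [3:5] "dd" (len 2) => palindrome
Longest palindromic substring: "ddd" with length 3

3


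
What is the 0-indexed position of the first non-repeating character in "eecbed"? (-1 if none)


Input: eecbed
Character frequencies:
  'b': 1
  'c': 1
  'd': 1
  'e': 3
Scanning left to right for freq == 1:
  Position 0 ('e'): freq=3, skip
  Position 1 ('e'): freq=3, skip
  Position 2 ('c'): unique! => answer = 2

2


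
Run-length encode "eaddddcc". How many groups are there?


Input: eaddddcc
Scanning for consecutive runs:
  Group 1: 'e' x 1 (positions 0-0)
  Group 2: 'a' x 1 (positions 1-1)
  Group 3: 'd' x 4 (positions 2-5)
  Group 4: 'c' x 2 (positions 6-7)
Total groups: 4

4


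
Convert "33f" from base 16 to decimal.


Input: "33f" in base 16
Positional expansion:
  Digit '3' (value 3) x 16^2 = 768
  Digit '3' (value 3) x 16^1 = 48
  Digit 'f' (value 15) x 16^0 = 15
Sum = 831

831


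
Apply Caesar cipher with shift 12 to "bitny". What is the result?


Caesar cipher: shift "bitny" by 12
  'b' (pos 1) + 12 = pos 13 = 'n'
  'i' (pos 8) + 12 = pos 20 = 'u'
  't' (pos 19) + 12 = pos 5 = 'f'
  'n' (pos 13) + 12 = pos 25 = 'z'
  'y' (pos 24) + 12 = pos 10 = 'k'
Result: nufzk

nufzk


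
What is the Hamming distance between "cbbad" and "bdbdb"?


Comparing "cbbad" and "bdbdb" position by position:
  Position 0: 'c' vs 'b' => differ
  Position 1: 'b' vs 'd' => differ
  Position 2: 'b' vs 'b' => same
  Position 3: 'a' vs 'd' => differ
  Position 4: 'd' vs 'b' => differ
Total differences (Hamming distance): 4

4


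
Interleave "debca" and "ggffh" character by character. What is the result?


Interleaving "debca" and "ggffh":
  Position 0: 'd' from first, 'g' from second => "dg"
  Position 1: 'e' from first, 'g' from second => "eg"
  Position 2: 'b' from first, 'f' from second => "bf"
  Position 3: 'c' from first, 'f' from second => "cf"
  Position 4: 'a' from first, 'h' from second => "ah"
Result: dgegbfcfah

dgegbfcfah


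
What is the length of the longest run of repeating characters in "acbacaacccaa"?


Input: "acbacaacccaa"
Scanning for longest run:
  Position 1 ('c'): new char, reset run to 1
  Position 2 ('b'): new char, reset run to 1
  Position 3 ('a'): new char, reset run to 1
  Position 4 ('c'): new char, reset run to 1
  Position 5 ('a'): new char, reset run to 1
  Position 6 ('a'): continues run of 'a', length=2
  Position 7 ('c'): new char, reset run to 1
  Position 8 ('c'): continues run of 'c', length=2
  Position 9 ('c'): continues run of 'c', length=3
  Position 10 ('a'): new char, reset run to 1
  Position 11 ('a'): continues run of 'a', length=2
Longest run: 'c' with length 3

3


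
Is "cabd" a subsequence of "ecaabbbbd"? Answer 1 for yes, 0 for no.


Check if "cabd" is a subsequence of "ecaabbbbd"
Greedy scan:
  Position 0 ('e'): no match needed
  Position 1 ('c'): matches sub[0] = 'c'
  Position 2 ('a'): matches sub[1] = 'a'
  Position 3 ('a'): no match needed
  Position 4 ('b'): matches sub[2] = 'b'
  Position 5 ('b'): no match needed
  Position 6 ('b'): no match needed
  Position 7 ('b'): no match needed
  Position 8 ('d'): matches sub[3] = 'd'
All 4 characters matched => is a subsequence

1


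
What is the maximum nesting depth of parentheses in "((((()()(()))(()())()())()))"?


Input: "((((()()(()))(()())()())()))"
Tracking depth:
  Position 0 '(': depth becomes 1
  Position 1 '(': depth becomes 2
  Position 2 '(': depth becomes 3
  Position 3 '(': depth becomes 4
  Position 4 '(': depth becomes 5
  Position 5 ')': depth becomes 4
  Position 6 '(': depth becomes 5
  Position 7 ')': depth becomes 4
  Position 8 '(': depth becomes 5
  Position 9 '(': depth becomes 6
  Position 10 ')': depth becomes 5
  Position 11 ')': depth becomes 4
  Position 12 ')': depth becomes 3
  Position 13 '(': depth becomes 4
  Position 14 '(': depth becomes 5
  Position 15 ')': depth becomes 4
  Position 16 '(': depth becomes 5
  Position 17 ')': depth becomes 4
  Position 18 ')': depth becomes 3
  Position 19 '(': depth becomes 4
  Position 20 ')': depth becomes 3
  Position 21 '(': depth becomes 4
  Position 22 ')': depth becomes 3
  Position 23 ')': depth becomes 2
  Position 24 '(': depth becomes 3
  Position 25 ')': depth becomes 2
  Position 26 ')': depth becomes 1
  Position 27 ')': depth becomes 0
Maximum depth reached: 6

6


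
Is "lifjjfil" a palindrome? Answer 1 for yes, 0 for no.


Input: lifjjfil
Reversed: lifjjfil
  Compare pos 0 ('l') with pos 7 ('l'): match
  Compare pos 1 ('i') with pos 6 ('i'): match
  Compare pos 2 ('f') with pos 5 ('f'): match
  Compare pos 3 ('j') with pos 4 ('j'): match
Result: palindrome

1


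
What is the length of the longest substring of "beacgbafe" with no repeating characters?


Input: "beacgbafe"
Sliding window (track last position of each char):
  Position 0 ('b'): window [0,0] length 1 -- new best
  Position 1 ('e'): window [0,1] length 2 -- new best
  Position 2 ('a'): window [0,2] length 3 -- new best
  Position 3 ('c'): window [0,3] length 4 -- new best
  Position 4 ('g'): window [0,4] length 5 -- new best
  Position 5 ('b'): repeat (last at 0), move window start to 1
  Position 5 ('b'): window [1,5] length 5
  Position 6 ('a'): repeat (last at 2), move window start to 3
  Position 6 ('a'): window [3,6] length 4
  Position 7 ('f'): window [3,7] length 5
  Position 8 ('e'): window [3,8] length 6 -- new best
Longest substring with no repeats: "cgbafe" with length 6

6


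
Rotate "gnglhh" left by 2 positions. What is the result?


Input: "gnglhh", rotate left by 2
First 2 characters: "gn"
Remaining characters: "glhh"
Concatenate remaining + first: "glhh" + "gn" = "glhhgn"

glhhgn


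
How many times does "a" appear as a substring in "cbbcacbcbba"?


Searching for "a" in "cbbcacbcbba"
Scanning each position:
  Position 0: "c" => no
  Position 1: "b" => no
  Position 2: "b" => no
  Position 3: "c" => no
  Position 4: "a" => MATCH
  Position 5: "c" => no
  Position 6: "b" => no
  Position 7: "c" => no
  Position 8: "b" => no
  Position 9: "b" => no
  Position 10: "a" => MATCH
Total occurrences: 2

2


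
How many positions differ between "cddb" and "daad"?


Comparing "cddb" and "daad" position by position:
  Position 0: 'c' vs 'd' => DIFFER
  Position 1: 'd' vs 'a' => DIFFER
  Position 2: 'd' vs 'a' => DIFFER
  Position 3: 'b' vs 'd' => DIFFER
Positions that differ: 4

4


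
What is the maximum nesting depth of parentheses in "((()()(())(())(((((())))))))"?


Input: "((()()(())(())(((((())))))))"
Tracking depth:
  Position 0 '(': depth becomes 1
  Position 1 '(': depth becomes 2
  Position 2 '(': depth becomes 3
  Position 3 ')': depth becomes 2
  Position 4 '(': depth becomes 3
  Position 5 ')': depth becomes 2
  Position 6 '(': depth becomes 3
  Position 7 '(': depth becomes 4
  Position 8 ')': depth becomes 3
  Position 9 ')': depth becomes 2
  Position 10 '(': depth becomes 3
  Position 11 '(': depth becomes 4
  Position 12 ')': depth becomes 3
  Position 13 ')': depth becomes 2
  Position 14 '(': depth becomes 3
  Position 15 '(': depth becomes 4
  Position 16 '(': depth becomes 5
  Position 17 '(': depth becomes 6
  Position 18 '(': depth becomes 7
  Position 19 '(': depth becomes 8
  Position 20 ')': depth becomes 7
  Position 21 ')': depth becomes 6
  Position 22 ')': depth becomes 5
  Position 23 ')': depth becomes 4
  Position 24 ')': depth becomes 3
  Position 25 ')': depth becomes 2
  Position 26 ')': depth becomes 1
  Position 27 ')': depth becomes 0
Maximum depth reached: 8

8


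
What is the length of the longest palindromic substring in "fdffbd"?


Input: "fdffbd"
Checking substrings for palindromes:
  [0:3] "fdf" (len 3) => palindrome
  [2:4] "ff" (len 2) => palindrome
Longest palindromic substring: "fdf" with length 3

3


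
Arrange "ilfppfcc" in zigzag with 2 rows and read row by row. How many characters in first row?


Zigzag "ilfppfcc" into 2 rows:
Placing characters:
  'i' => row 0
  'l' => row 1
  'f' => row 0
  'p' => row 1
  'p' => row 0
  'f' => row 1
  'c' => row 0
  'c' => row 1
Rows:
  Row 0: "ifpc"
  Row 1: "lpfc"
First row length: 4

4


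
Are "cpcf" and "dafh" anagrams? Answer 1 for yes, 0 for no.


Strings: "cpcf", "dafh"
Sorted first:  ccfp
Sorted second: adfh
Differ at position 0: 'c' vs 'a' => not anagrams

0


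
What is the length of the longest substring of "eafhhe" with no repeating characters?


Input: "eafhhe"
Sliding window (track last position of each char):
  Position 0 ('e'): window [0,0] length 1 -- new best
  Position 1 ('a'): window [0,1] length 2 -- new best
  Position 2 ('f'): window [0,2] length 3 -- new best
  Position 3 ('h'): window [0,3] length 4 -- new best
  Position 4 ('h'): repeat (last at 3), move window start to 4
  Position 4 ('h'): window [4,4] length 1
  Position 5 ('e'): window [4,5] length 2
Longest substring with no repeats: "eafh" with length 4

4


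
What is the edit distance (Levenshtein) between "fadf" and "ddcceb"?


Computing edit distance: "fadf" -> "ddcceb"
DP table:
           d    d    c    c    e    b
      0    1    2    3    4    5    6
  f   1    1    2    3    4    5    6
  a   2    2    2    3    4    5    6
  d   3    2    2    3    4    5    6
  f   4    3    3    3    4    5    6
Edit distance = dp[4][6] = 6

6


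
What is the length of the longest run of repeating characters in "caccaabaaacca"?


Input: "caccaabaaacca"
Scanning for longest run:
  Position 1 ('a'): new char, reset run to 1
  Position 2 ('c'): new char, reset run to 1
  Position 3 ('c'): continues run of 'c', length=2
  Position 4 ('a'): new char, reset run to 1
  Position 5 ('a'): continues run of 'a', length=2
  Position 6 ('b'): new char, reset run to 1
  Position 7 ('a'): new char, reset run to 1
  Position 8 ('a'): continues run of 'a', length=2
  Position 9 ('a'): continues run of 'a', length=3
  Position 10 ('c'): new char, reset run to 1
  Position 11 ('c'): continues run of 'c', length=2
  Position 12 ('a'): new char, reset run to 1
Longest run: 'a' with length 3

3


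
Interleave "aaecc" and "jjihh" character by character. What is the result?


Interleaving "aaecc" and "jjihh":
  Position 0: 'a' from first, 'j' from second => "aj"
  Position 1: 'a' from first, 'j' from second => "aj"
  Position 2: 'e' from first, 'i' from second => "ei"
  Position 3: 'c' from first, 'h' from second => "ch"
  Position 4: 'c' from first, 'h' from second => "ch"
Result: ajajeichch

ajajeichch


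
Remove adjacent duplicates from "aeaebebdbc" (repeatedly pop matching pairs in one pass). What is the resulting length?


Input: aeaebebdbc
Stack-based adjacent duplicate removal:
  Read 'a': push. Stack: a
  Read 'e': push. Stack: ae
  Read 'a': push. Stack: aea
  Read 'e': push. Stack: aeae
  Read 'b': push. Stack: aeaeb
  Read 'e': push. Stack: aeaebe
  Read 'b': push. Stack: aeaebeb
  Read 'd': push. Stack: aeaebebd
  Read 'b': push. Stack: aeaebebdb
  Read 'c': push. Stack: aeaebebdbc
Final stack: "aeaebebdbc" (length 10)

10


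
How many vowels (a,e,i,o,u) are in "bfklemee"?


Input: bfklemee
Checking each character:
  'b' at position 0: consonant
  'f' at position 1: consonant
  'k' at position 2: consonant
  'l' at position 3: consonant
  'e' at position 4: vowel (running total: 1)
  'm' at position 5: consonant
  'e' at position 6: vowel (running total: 2)
  'e' at position 7: vowel (running total: 3)
Total vowels: 3

3


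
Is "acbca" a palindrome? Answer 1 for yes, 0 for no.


Input: acbca
Reversed: acbca
  Compare pos 0 ('a') with pos 4 ('a'): match
  Compare pos 1 ('c') with pos 3 ('c'): match
Result: palindrome

1


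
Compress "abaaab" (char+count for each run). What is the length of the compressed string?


Input: abaaab
Runs:
  'a' x 1 => "a1"
  'b' x 1 => "b1"
  'a' x 3 => "a3"
  'b' x 1 => "b1"
Compressed: "a1b1a3b1"
Compressed length: 8

8


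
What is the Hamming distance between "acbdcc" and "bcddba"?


Comparing "acbdcc" and "bcddba" position by position:
  Position 0: 'a' vs 'b' => differ
  Position 1: 'c' vs 'c' => same
  Position 2: 'b' vs 'd' => differ
  Position 3: 'd' vs 'd' => same
  Position 4: 'c' vs 'b' => differ
  Position 5: 'c' vs 'a' => differ
Total differences (Hamming distance): 4

4


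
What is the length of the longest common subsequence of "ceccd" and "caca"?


LCS of "ceccd" and "caca"
DP table:
           c    a    c    a
      0    0    0    0    0
  c   0    1    1    1    1
  e   0    1    1    1    1
  c   0    1    1    2    2
  c   0    1    1    2    2
  d   0    1    1    2    2
LCS length = dp[5][4] = 2

2


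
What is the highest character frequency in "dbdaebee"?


Input: dbdaebee
Character counts:
  'a': 1
  'b': 2
  'd': 2
  'e': 3
Maximum frequency: 3

3


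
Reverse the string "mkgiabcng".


Input: mkgiabcng
Reading characters right to left:
  Position 8: 'g'
  Position 7: 'n'
  Position 6: 'c'
  Position 5: 'b'
  Position 4: 'a'
  Position 3: 'i'
  Position 2: 'g'
  Position 1: 'k'
  Position 0: 'm'
Reversed: gncbaigkm

gncbaigkm


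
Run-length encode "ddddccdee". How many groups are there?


Input: ddddccdee
Scanning for consecutive runs:
  Group 1: 'd' x 4 (positions 0-3)
  Group 2: 'c' x 2 (positions 4-5)
  Group 3: 'd' x 1 (positions 6-6)
  Group 4: 'e' x 2 (positions 7-8)
Total groups: 4

4


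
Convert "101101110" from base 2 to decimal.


Input: "101101110" in base 2
Positional expansion:
  Digit '1' (value 1) x 2^8 = 256
  Digit '0' (value 0) x 2^7 = 0
  Digit '1' (value 1) x 2^6 = 64
  Digit '1' (value 1) x 2^5 = 32
  Digit '0' (value 0) x 2^4 = 0
  Digit '1' (value 1) x 2^3 = 8
  Digit '1' (value 1) x 2^2 = 4
  Digit '1' (value 1) x 2^1 = 2
  Digit '0' (value 0) x 2^0 = 0
Sum = 366

366


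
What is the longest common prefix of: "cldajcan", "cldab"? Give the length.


Words: cldajcan, cldab
  Position 0: all 'c' => match
  Position 1: all 'l' => match
  Position 2: all 'd' => match
  Position 3: all 'a' => match
  Position 4: ('j', 'b') => mismatch, stop
LCP = "clda" (length 4)

4


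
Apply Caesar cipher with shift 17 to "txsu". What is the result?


Caesar cipher: shift "txsu" by 17
  't' (pos 19) + 17 = pos 10 = 'k'
  'x' (pos 23) + 17 = pos 14 = 'o'
  's' (pos 18) + 17 = pos 9 = 'j'
  'u' (pos 20) + 17 = pos 11 = 'l'
Result: kojl

kojl


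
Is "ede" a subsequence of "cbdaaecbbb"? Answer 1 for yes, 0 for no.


Check if "ede" is a subsequence of "cbdaaecbbb"
Greedy scan:
  Position 0 ('c'): no match needed
  Position 1 ('b'): no match needed
  Position 2 ('d'): no match needed
  Position 3 ('a'): no match needed
  Position 4 ('a'): no match needed
  Position 5 ('e'): matches sub[0] = 'e'
  Position 6 ('c'): no match needed
  Position 7 ('b'): no match needed
  Position 8 ('b'): no match needed
  Position 9 ('b'): no match needed
Only matched 1/3 characters => not a subsequence

0


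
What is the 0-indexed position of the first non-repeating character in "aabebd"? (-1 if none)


Input: aabebd
Character frequencies:
  'a': 2
  'b': 2
  'd': 1
  'e': 1
Scanning left to right for freq == 1:
  Position 0 ('a'): freq=2, skip
  Position 1 ('a'): freq=2, skip
  Position 2 ('b'): freq=2, skip
  Position 3 ('e'): unique! => answer = 3

3


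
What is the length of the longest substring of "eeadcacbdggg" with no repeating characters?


Input: "eeadcacbdggg"
Sliding window (track last position of each char):
  Position 0 ('e'): window [0,0] length 1 -- new best
  Position 1 ('e'): repeat (last at 0), move window start to 1
  Position 1 ('e'): window [1,1] length 1
  Position 2 ('a'): window [1,2] length 2 -- new best
  Position 3 ('d'): window [1,3] length 3 -- new best
  Position 4 ('c'): window [1,4] length 4 -- new best
  Position 5 ('a'): repeat (last at 2), move window start to 3
  Position 5 ('a'): window [3,5] length 3
  Position 6 ('c'): repeat (last at 4), move window start to 5
  Position 6 ('c'): window [5,6] length 2
  Position 7 ('b'): window [5,7] length 3
  Position 8 ('d'): window [5,8] length 4
  Position 9 ('g'): window [5,9] length 5 -- new best
  Position 10 ('g'): repeat (last at 9), move window start to 10
  Position 10 ('g'): window [10,10] length 1
  Position 11 ('g'): repeat (last at 10), move window start to 11
  Position 11 ('g'): window [11,11] length 1
Longest substring with no repeats: "acbdg" with length 5

5


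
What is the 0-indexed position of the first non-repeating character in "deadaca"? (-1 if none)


Input: deadaca
Character frequencies:
  'a': 3
  'c': 1
  'd': 2
  'e': 1
Scanning left to right for freq == 1:
  Position 0 ('d'): freq=2, skip
  Position 1 ('e'): unique! => answer = 1

1


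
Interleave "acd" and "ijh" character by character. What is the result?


Interleaving "acd" and "ijh":
  Position 0: 'a' from first, 'i' from second => "ai"
  Position 1: 'c' from first, 'j' from second => "cj"
  Position 2: 'd' from first, 'h' from second => "dh"
Result: aicjdh

aicjdh


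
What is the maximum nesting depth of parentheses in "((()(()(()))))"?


Input: "((()(()(()))))"
Tracking depth:
  Position 0 '(': depth becomes 1
  Position 1 '(': depth becomes 2
  Position 2 '(': depth becomes 3
  Position 3 ')': depth becomes 2
  Position 4 '(': depth becomes 3
  Position 5 '(': depth becomes 4
  Position 6 ')': depth becomes 3
  Position 7 '(': depth becomes 4
  Position 8 '(': depth becomes 5
  Position 9 ')': depth becomes 4
  Position 10 ')': depth becomes 3
  Position 11 ')': depth becomes 2
  Position 12 ')': depth becomes 1
  Position 13 ')': depth becomes 0
Maximum depth reached: 5

5


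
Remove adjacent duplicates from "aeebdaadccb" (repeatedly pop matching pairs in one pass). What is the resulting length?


Input: aeebdaadccb
Stack-based adjacent duplicate removal:
  Read 'a': push. Stack: a
  Read 'e': push. Stack: ae
  Read 'e': matches stack top 'e' => pop. Stack: a
  Read 'b': push. Stack: ab
  Read 'd': push. Stack: abd
  Read 'a': push. Stack: abda
  Read 'a': matches stack top 'a' => pop. Stack: abd
  Read 'd': matches stack top 'd' => pop. Stack: ab
  Read 'c': push. Stack: abc
  Read 'c': matches stack top 'c' => pop. Stack: ab
  Read 'b': matches stack top 'b' => pop. Stack: a
Final stack: "a" (length 1)

1


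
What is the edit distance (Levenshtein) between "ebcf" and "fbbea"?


Computing edit distance: "ebcf" -> "fbbea"
DP table:
           f    b    b    e    a
      0    1    2    3    4    5
  e   1    1    2    3    3    4
  b   2    2    1    2    3    4
  c   3    3    2    2    3    4
  f   4    3    3    3    3    4
Edit distance = dp[4][5] = 4

4


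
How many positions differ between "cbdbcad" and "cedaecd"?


Comparing "cbdbcad" and "cedaecd" position by position:
  Position 0: 'c' vs 'c' => same
  Position 1: 'b' vs 'e' => DIFFER
  Position 2: 'd' vs 'd' => same
  Position 3: 'b' vs 'a' => DIFFER
  Position 4: 'c' vs 'e' => DIFFER
  Position 5: 'a' vs 'c' => DIFFER
  Position 6: 'd' vs 'd' => same
Positions that differ: 4

4


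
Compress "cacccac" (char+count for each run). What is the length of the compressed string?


Input: cacccac
Runs:
  'c' x 1 => "c1"
  'a' x 1 => "a1"
  'c' x 3 => "c3"
  'a' x 1 => "a1"
  'c' x 1 => "c1"
Compressed: "c1a1c3a1c1"
Compressed length: 10

10


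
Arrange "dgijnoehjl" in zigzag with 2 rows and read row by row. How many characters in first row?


Zigzag "dgijnoehjl" into 2 rows:
Placing characters:
  'd' => row 0
  'g' => row 1
  'i' => row 0
  'j' => row 1
  'n' => row 0
  'o' => row 1
  'e' => row 0
  'h' => row 1
  'j' => row 0
  'l' => row 1
Rows:
  Row 0: "dinej"
  Row 1: "gjohl"
First row length: 5

5


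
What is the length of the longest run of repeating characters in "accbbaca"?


Input: "accbbaca"
Scanning for longest run:
  Position 1 ('c'): new char, reset run to 1
  Position 2 ('c'): continues run of 'c', length=2
  Position 3 ('b'): new char, reset run to 1
  Position 4 ('b'): continues run of 'b', length=2
  Position 5 ('a'): new char, reset run to 1
  Position 6 ('c'): new char, reset run to 1
  Position 7 ('a'): new char, reset run to 1
Longest run: 'c' with length 2

2


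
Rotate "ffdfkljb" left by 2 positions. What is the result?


Input: "ffdfkljb", rotate left by 2
First 2 characters: "ff"
Remaining characters: "dfkljb"
Concatenate remaining + first: "dfkljb" + "ff" = "dfkljbff"

dfkljbff


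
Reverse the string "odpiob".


Input: odpiob
Reading characters right to left:
  Position 5: 'b'
  Position 4: 'o'
  Position 3: 'i'
  Position 2: 'p'
  Position 1: 'd'
  Position 0: 'o'
Reversed: boipdo

boipdo


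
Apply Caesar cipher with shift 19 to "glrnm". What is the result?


Caesar cipher: shift "glrnm" by 19
  'g' (pos 6) + 19 = pos 25 = 'z'
  'l' (pos 11) + 19 = pos 4 = 'e'
  'r' (pos 17) + 19 = pos 10 = 'k'
  'n' (pos 13) + 19 = pos 6 = 'g'
  'm' (pos 12) + 19 = pos 5 = 'f'
Result: zekgf

zekgf


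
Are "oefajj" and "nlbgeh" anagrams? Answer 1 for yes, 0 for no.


Strings: "oefajj", "nlbgeh"
Sorted first:  aefjjo
Sorted second: beghln
Differ at position 0: 'a' vs 'b' => not anagrams

0


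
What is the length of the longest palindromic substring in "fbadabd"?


Input: "fbadabd"
Checking substrings for palindromes:
  [1:6] "badab" (len 5) => palindrome
  [2:5] "ada" (len 3) => palindrome
Longest palindromic substring: "badab" with length 5

5


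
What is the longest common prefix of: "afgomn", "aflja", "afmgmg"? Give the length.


Words: afgomn, aflja, afmgmg
  Position 0: all 'a' => match
  Position 1: all 'f' => match
  Position 2: ('g', 'l', 'm') => mismatch, stop
LCP = "af" (length 2)

2


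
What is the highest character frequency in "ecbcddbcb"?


Input: ecbcddbcb
Character counts:
  'b': 3
  'c': 3
  'd': 2
  'e': 1
Maximum frequency: 3

3


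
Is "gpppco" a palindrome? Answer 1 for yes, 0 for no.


Input: gpppco
Reversed: ocpppg
  Compare pos 0 ('g') with pos 5 ('o'): MISMATCH
  Compare pos 1 ('p') with pos 4 ('c'): MISMATCH
  Compare pos 2 ('p') with pos 3 ('p'): match
Result: not a palindrome

0


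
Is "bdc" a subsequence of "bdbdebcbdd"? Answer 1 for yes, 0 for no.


Check if "bdc" is a subsequence of "bdbdebcbdd"
Greedy scan:
  Position 0 ('b'): matches sub[0] = 'b'
  Position 1 ('d'): matches sub[1] = 'd'
  Position 2 ('b'): no match needed
  Position 3 ('d'): no match needed
  Position 4 ('e'): no match needed
  Position 5 ('b'): no match needed
  Position 6 ('c'): matches sub[2] = 'c'
  Position 7 ('b'): no match needed
  Position 8 ('d'): no match needed
  Position 9 ('d'): no match needed
All 3 characters matched => is a subsequence

1


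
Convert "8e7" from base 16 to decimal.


Input: "8e7" in base 16
Positional expansion:
  Digit '8' (value 8) x 16^2 = 2048
  Digit 'e' (value 14) x 16^1 = 224
  Digit '7' (value 7) x 16^0 = 7
Sum = 2279

2279


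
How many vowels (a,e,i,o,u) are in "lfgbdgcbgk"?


Input: lfgbdgcbgk
Checking each character:
  'l' at position 0: consonant
  'f' at position 1: consonant
  'g' at position 2: consonant
  'b' at position 3: consonant
  'd' at position 4: consonant
  'g' at position 5: consonant
  'c' at position 6: consonant
  'b' at position 7: consonant
  'g' at position 8: consonant
  'k' at position 9: consonant
Total vowels: 0

0


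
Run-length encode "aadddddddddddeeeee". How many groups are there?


Input: aadddddddddddeeeee
Scanning for consecutive runs:
  Group 1: 'a' x 2 (positions 0-1)
  Group 2: 'd' x 11 (positions 2-12)
  Group 3: 'e' x 5 (positions 13-17)
Total groups: 3

3


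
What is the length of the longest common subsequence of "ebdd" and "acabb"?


LCS of "ebdd" and "acabb"
DP table:
           a    c    a    b    b
      0    0    0    0    0    0
  e   0    0    0    0    0    0
  b   0    0    0    0    1    1
  d   0    0    0    0    1    1
  d   0    0    0    0    1    1
LCS length = dp[4][5] = 1

1


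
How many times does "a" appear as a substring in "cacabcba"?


Searching for "a" in "cacabcba"
Scanning each position:
  Position 0: "c" => no
  Position 1: "a" => MATCH
  Position 2: "c" => no
  Position 3: "a" => MATCH
  Position 4: "b" => no
  Position 5: "c" => no
  Position 6: "b" => no
  Position 7: "a" => MATCH
Total occurrences: 3

3


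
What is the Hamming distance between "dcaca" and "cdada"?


Comparing "dcaca" and "cdada" position by position:
  Position 0: 'd' vs 'c' => differ
  Position 1: 'c' vs 'd' => differ
  Position 2: 'a' vs 'a' => same
  Position 3: 'c' vs 'd' => differ
  Position 4: 'a' vs 'a' => same
Total differences (Hamming distance): 3

3


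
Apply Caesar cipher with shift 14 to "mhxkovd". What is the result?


Caesar cipher: shift "mhxkovd" by 14
  'm' (pos 12) + 14 = pos 0 = 'a'
  'h' (pos 7) + 14 = pos 21 = 'v'
  'x' (pos 23) + 14 = pos 11 = 'l'
  'k' (pos 10) + 14 = pos 24 = 'y'
  'o' (pos 14) + 14 = pos 2 = 'c'
  'v' (pos 21) + 14 = pos 9 = 'j'
  'd' (pos 3) + 14 = pos 17 = 'r'
Result: avlycjr

avlycjr


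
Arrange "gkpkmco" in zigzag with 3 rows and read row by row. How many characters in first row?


Zigzag "gkpkmco" into 3 rows:
Placing characters:
  'g' => row 0
  'k' => row 1
  'p' => row 2
  'k' => row 1
  'm' => row 0
  'c' => row 1
  'o' => row 2
Rows:
  Row 0: "gm"
  Row 1: "kkc"
  Row 2: "po"
First row length: 2

2


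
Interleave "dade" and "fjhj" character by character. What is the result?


Interleaving "dade" and "fjhj":
  Position 0: 'd' from first, 'f' from second => "df"
  Position 1: 'a' from first, 'j' from second => "aj"
  Position 2: 'd' from first, 'h' from second => "dh"
  Position 3: 'e' from first, 'j' from second => "ej"
Result: dfajdhej

dfajdhej


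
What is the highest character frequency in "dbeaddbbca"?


Input: dbeaddbbca
Character counts:
  'a': 2
  'b': 3
  'c': 1
  'd': 3
  'e': 1
Maximum frequency: 3

3


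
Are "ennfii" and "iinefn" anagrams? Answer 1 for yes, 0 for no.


Strings: "ennfii", "iinefn"
Sorted first:  efiinn
Sorted second: efiinn
Sorted forms match => anagrams

1


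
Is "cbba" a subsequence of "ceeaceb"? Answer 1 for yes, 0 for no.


Check if "cbba" is a subsequence of "ceeaceb"
Greedy scan:
  Position 0 ('c'): matches sub[0] = 'c'
  Position 1 ('e'): no match needed
  Position 2 ('e'): no match needed
  Position 3 ('a'): no match needed
  Position 4 ('c'): no match needed
  Position 5 ('e'): no match needed
  Position 6 ('b'): matches sub[1] = 'b'
Only matched 2/4 characters => not a subsequence

0


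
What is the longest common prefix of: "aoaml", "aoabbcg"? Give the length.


Words: aoaml, aoabbcg
  Position 0: all 'a' => match
  Position 1: all 'o' => match
  Position 2: all 'a' => match
  Position 3: ('m', 'b') => mismatch, stop
LCP = "aoa" (length 3)

3


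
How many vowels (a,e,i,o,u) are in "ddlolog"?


Input: ddlolog
Checking each character:
  'd' at position 0: consonant
  'd' at position 1: consonant
  'l' at position 2: consonant
  'o' at position 3: vowel (running total: 1)
  'l' at position 4: consonant
  'o' at position 5: vowel (running total: 2)
  'g' at position 6: consonant
Total vowels: 2

2


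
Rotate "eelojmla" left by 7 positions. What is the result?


Input: "eelojmla", rotate left by 7
First 7 characters: "eelojml"
Remaining characters: "a"
Concatenate remaining + first: "a" + "eelojml" = "aeelojml"

aeelojml


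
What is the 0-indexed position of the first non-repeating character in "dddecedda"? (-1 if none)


Input: dddecedda
Character frequencies:
  'a': 1
  'c': 1
  'd': 5
  'e': 2
Scanning left to right for freq == 1:
  Position 0 ('d'): freq=5, skip
  Position 1 ('d'): freq=5, skip
  Position 2 ('d'): freq=5, skip
  Position 3 ('e'): freq=2, skip
  Position 4 ('c'): unique! => answer = 4

4


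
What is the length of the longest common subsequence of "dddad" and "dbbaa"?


LCS of "dddad" and "dbbaa"
DP table:
           d    b    b    a    a
      0    0    0    0    0    0
  d   0    1    1    1    1    1
  d   0    1    1    1    1    1
  d   0    1    1    1    1    1
  a   0    1    1    1    2    2
  d   0    1    1    1    2    2
LCS length = dp[5][5] = 2

2


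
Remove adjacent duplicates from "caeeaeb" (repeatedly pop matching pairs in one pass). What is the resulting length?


Input: caeeaeb
Stack-based adjacent duplicate removal:
  Read 'c': push. Stack: c
  Read 'a': push. Stack: ca
  Read 'e': push. Stack: cae
  Read 'e': matches stack top 'e' => pop. Stack: ca
  Read 'a': matches stack top 'a' => pop. Stack: c
  Read 'e': push. Stack: ce
  Read 'b': push. Stack: ceb
Final stack: "ceb" (length 3)

3


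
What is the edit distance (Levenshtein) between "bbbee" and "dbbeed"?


Computing edit distance: "bbbee" -> "dbbeed"
DP table:
           d    b    b    e    e    d
      0    1    2    3    4    5    6
  b   1    1    1    2    3    4    5
  b   2    2    1    1    2    3    4
  b   3    3    2    1    2    3    4
  e   4    4    3    2    1    2    3
  e   5    5    4    3    2    1    2
Edit distance = dp[5][6] = 2

2


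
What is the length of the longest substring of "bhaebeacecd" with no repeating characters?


Input: "bhaebeacecd"
Sliding window (track last position of each char):
  Position 0 ('b'): window [0,0] length 1 -- new best
  Position 1 ('h'): window [0,1] length 2 -- new best
  Position 2 ('a'): window [0,2] length 3 -- new best
  Position 3 ('e'): window [0,3] length 4 -- new best
  Position 4 ('b'): repeat (last at 0), move window start to 1
  Position 4 ('b'): window [1,4] length 4
  Position 5 ('e'): repeat (last at 3), move window start to 4
  Position 5 ('e'): window [4,5] length 2
  Position 6 ('a'): window [4,6] length 3
  Position 7 ('c'): window [4,7] length 4
  Position 8 ('e'): repeat (last at 5), move window start to 6
  Position 8 ('e'): window [6,8] length 3
  Position 9 ('c'): repeat (last at 7), move window start to 8
  Position 9 ('c'): window [8,9] length 2
  Position 10 ('d'): window [8,10] length 3
Longest substring with no repeats: "bhae" with length 4

4


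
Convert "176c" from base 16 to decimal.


Input: "176c" in base 16
Positional expansion:
  Digit '1' (value 1) x 16^3 = 4096
  Digit '7' (value 7) x 16^2 = 1792
  Digit '6' (value 6) x 16^1 = 96
  Digit 'c' (value 12) x 16^0 = 12
Sum = 5996

5996


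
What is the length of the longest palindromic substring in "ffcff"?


Input: "ffcff"
Checking substrings for palindromes:
  [0:5] "ffcff" (len 5) => palindrome
  [1:4] "fcf" (len 3) => palindrome
  [0:2] "ff" (len 2) => palindrome
  [3:5] "ff" (len 2) => palindrome
Longest palindromic substring: "ffcff" with length 5

5


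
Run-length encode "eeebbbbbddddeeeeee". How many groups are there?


Input: eeebbbbbddddeeeeee
Scanning for consecutive runs:
  Group 1: 'e' x 3 (positions 0-2)
  Group 2: 'b' x 5 (positions 3-7)
  Group 3: 'd' x 4 (positions 8-11)
  Group 4: 'e' x 6 (positions 12-17)
Total groups: 4

4
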